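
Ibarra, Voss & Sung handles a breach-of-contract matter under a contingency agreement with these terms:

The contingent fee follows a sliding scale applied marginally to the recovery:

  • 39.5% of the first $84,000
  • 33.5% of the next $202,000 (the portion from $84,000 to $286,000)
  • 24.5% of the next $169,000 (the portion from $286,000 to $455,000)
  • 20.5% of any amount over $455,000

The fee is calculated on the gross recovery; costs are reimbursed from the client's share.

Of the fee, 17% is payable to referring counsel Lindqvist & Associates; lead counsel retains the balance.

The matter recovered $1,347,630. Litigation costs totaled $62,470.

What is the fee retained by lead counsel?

Fee base is the gross recovery, $1,347,630; costs are reimbursed separately.
First $84,000 at 39.5% = $33,180.00
Next $202,000 at 33.5% = $67,670.00
Next $169,000 at 24.5% = $41,405.00
Remaining $892,630 at 20.5% = $182,989.15
Fee: $33,180.00 + $67,670.00 + $41,405.00 + $182,989.15 = $325,244.15
Referral share: 17% of $325,244.15 = $55,291.51; lead counsel retains $325,244.15 − $55,291.51 = $269,952.64.

$269,952.64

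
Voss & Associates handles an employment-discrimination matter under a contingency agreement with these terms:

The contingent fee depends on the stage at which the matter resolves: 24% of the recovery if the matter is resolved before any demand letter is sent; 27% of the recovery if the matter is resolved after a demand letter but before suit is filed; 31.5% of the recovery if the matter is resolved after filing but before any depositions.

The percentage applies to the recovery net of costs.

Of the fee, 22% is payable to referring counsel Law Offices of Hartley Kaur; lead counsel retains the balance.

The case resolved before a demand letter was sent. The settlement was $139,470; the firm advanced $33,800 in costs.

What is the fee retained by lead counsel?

$19,781.42

Fee base (net of costs): $139,470 − $33,800 = $105,670
The matter resolved before a demand letter was sent, so the 24% rate applies.
$105,670 × 24% = $25,360.80
Referral share: 22% of $25,360.80 = $5,579.38; lead counsel retains $25,360.80 − $5,579.38 = $19,781.42.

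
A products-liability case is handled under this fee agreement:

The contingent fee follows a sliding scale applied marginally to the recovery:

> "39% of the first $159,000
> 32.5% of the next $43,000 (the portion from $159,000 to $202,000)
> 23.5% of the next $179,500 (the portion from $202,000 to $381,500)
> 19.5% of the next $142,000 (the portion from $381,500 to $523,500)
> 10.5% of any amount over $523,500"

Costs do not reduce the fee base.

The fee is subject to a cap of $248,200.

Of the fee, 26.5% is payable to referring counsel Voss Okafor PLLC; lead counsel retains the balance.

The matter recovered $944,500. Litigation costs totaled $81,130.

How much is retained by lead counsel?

Fee base is the gross recovery, $944,500; costs are reimbursed separately.
First $159,000 at 39% = $62,010.00
Next $43,000 at 32.5% = $13,975.00
Next $179,500 at 23.5% = $42,182.50
Next $142,000 at 19.5% = $27,690.00
Remaining $421,000 at 10.5% = $44,205.00
Fee: $62,010.00 + $13,975.00 + $42,182.50 + $27,690.00 + $44,205.00 = $190,062.50
$190,062.50 is under the $248,200 cap.
Referral share: 26.5% of $190,062.50 = $50,366.56; lead counsel retains $190,062.50 − $50,366.56 = $139,695.94.

$139,695.94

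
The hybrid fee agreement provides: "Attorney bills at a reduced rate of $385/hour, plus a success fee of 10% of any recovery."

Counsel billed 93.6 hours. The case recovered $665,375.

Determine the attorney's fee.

$102,573.50

Hourly: 93.6 × $385 = $36,036.00
Success fee: 10% of $665,375 = $66,537.50
Total: $36,036.00 + $66,537.50 = $102,573.50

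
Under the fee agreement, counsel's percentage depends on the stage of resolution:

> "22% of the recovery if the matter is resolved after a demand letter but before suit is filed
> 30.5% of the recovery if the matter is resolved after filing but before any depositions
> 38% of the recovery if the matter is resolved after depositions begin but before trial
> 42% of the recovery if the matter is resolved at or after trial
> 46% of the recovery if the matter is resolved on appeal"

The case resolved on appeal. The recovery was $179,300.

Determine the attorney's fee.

$82,478.00

The matter resolved on appeal, so the 46% rate applies.
$179,300 × 46% = $82,478.00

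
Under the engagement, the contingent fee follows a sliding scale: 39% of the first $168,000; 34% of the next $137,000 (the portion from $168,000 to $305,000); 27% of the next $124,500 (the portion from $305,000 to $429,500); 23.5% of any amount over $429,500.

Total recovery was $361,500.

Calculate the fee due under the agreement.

First $168,000 at 39% = $65,520.00
Next $137,000 at 34% = $46,580.00
Remaining $56,500 at 27% = $15,255.00
Fee: $65,520.00 + $46,580.00 + $15,255.00 = $127,355.00

$127,355.00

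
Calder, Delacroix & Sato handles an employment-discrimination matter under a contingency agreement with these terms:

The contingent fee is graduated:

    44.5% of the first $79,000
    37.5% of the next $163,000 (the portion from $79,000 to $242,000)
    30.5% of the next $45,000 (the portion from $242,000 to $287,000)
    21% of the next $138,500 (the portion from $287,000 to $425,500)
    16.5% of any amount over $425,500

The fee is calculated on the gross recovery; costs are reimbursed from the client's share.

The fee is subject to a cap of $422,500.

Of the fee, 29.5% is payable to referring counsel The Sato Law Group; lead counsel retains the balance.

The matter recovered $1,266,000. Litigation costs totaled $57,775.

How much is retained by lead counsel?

Fee base is the gross recovery, $1,266,000; costs are reimbursed separately.
First $79,000 at 44.5% = $35,155.00
Next $163,000 at 37.5% = $61,125.00
Next $45,000 at 30.5% = $13,725.00
Next $138,500 at 21% = $29,085.00
Remaining $840,500 at 16.5% = $138,682.50
Fee: $35,155.00 + $61,125.00 + $13,725.00 + $29,085.00 + $138,682.50 = $277,772.50
$277,772.50 is under the $422,500 cap.
Referral share: 29.5% of $277,772.50 = $81,942.89; lead counsel retains $277,772.50 − $81,942.89 = $195,829.61.

$195,829.61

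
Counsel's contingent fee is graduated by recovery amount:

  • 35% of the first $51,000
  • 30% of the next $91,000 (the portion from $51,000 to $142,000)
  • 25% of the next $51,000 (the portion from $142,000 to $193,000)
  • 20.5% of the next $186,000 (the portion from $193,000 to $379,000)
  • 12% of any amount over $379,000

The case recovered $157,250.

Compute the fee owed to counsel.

$48,962.50

First $51,000 at 35% = $17,850.00
Next $91,000 at 30% = $27,300.00
Remaining $15,250 at 25% = $3,812.50
Fee: $17,850.00 + $27,300.00 + $3,812.50 = $48,962.50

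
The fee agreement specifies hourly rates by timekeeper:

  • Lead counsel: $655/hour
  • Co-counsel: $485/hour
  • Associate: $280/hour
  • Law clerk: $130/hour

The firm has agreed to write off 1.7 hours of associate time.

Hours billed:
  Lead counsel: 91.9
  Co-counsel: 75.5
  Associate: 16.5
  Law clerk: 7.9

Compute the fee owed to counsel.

$101,983.00

Lead counsel: 91.9 × $655 = $60,194.50
Co-counsel: 75.5 × $485 = $36,617.50
Associate: 16.5 × $280 = $4,620.00
Law clerk: 7.9 × $130 = $1,027.00
Subtotal: $102,459.00
Write-off: 1.7 × $280 = $476.00
Total: $102,459.00 − $476.00 = $101,983.00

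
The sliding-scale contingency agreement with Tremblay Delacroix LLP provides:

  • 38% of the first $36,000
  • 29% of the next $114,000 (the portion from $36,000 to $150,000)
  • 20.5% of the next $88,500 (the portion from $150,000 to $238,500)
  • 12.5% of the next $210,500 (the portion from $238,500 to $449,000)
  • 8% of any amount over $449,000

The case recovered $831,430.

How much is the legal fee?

$121,789.40

First $36,000 at 38% = $13,680.00
Next $114,000 at 29% = $33,060.00
Next $88,500 at 20.5% = $18,142.50
Next $210,500 at 12.5% = $26,312.50
Remaining $382,430 at 8% = $30,594.40
Fee: $13,680.00 + $33,060.00 + $18,142.50 + $26,312.50 + $30,594.40 = $121,789.40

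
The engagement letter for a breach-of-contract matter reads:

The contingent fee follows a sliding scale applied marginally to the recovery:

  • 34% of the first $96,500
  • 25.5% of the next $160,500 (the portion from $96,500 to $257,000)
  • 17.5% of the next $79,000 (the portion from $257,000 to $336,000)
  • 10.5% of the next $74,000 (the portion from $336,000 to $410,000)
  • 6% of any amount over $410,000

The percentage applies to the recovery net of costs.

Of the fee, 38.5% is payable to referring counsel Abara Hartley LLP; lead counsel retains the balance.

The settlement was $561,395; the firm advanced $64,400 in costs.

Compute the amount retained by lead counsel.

Fee base (net of costs): $561,395 − $64,400 = $496,995
First $96,500 at 34% = $32,810.00
Next $160,500 at 25.5% = $40,927.50
Next $79,000 at 17.5% = $13,825.00
Next $74,000 at 10.5% = $7,770.00
Remaining $86,995 at 6% = $5,219.70
Fee: $32,810.00 + $40,927.50 + $13,825.00 + $7,770.00 + $5,219.70 = $100,552.20
Referral share: 38.5% of $100,552.20 = $38,712.60; lead counsel retains $100,552.20 − $38,712.60 = $61,839.60.

$61,839.60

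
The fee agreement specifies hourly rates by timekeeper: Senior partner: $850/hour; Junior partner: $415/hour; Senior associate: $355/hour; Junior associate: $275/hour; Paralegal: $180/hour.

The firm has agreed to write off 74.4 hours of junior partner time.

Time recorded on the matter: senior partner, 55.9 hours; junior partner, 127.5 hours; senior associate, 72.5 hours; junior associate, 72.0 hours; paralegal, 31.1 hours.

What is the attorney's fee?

Senior partner: 55.9 × $850 = $47,515.00
Junior partner: 127.5 × $415 = $52,912.50
Senior associate: 72.5 × $355 = $25,737.50
Junior associate: 72.0 × $275 = $19,800.00
Paralegal: 31.1 × $180 = $5,598.00
Subtotal: $151,563.00
Write-off: 74.4 × $415 = $30,876.00
Total: $151,563.00 − $30,876.00 = $120,687.00

$120,687.00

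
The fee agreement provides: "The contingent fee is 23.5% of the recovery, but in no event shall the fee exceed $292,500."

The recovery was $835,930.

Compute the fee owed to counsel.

23.5% of $835,930 = $196,443.55
That is under the $292,500 cap.

$196,443.55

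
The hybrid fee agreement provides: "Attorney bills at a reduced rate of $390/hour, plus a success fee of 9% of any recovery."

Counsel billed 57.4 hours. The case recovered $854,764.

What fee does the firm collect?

$99,314.76

Hourly: 57.4 × $390 = $22,386.00
Success fee: 9% of $854,764 = $76,928.76
Total: $22,386.00 + $76,928.76 = $99,314.76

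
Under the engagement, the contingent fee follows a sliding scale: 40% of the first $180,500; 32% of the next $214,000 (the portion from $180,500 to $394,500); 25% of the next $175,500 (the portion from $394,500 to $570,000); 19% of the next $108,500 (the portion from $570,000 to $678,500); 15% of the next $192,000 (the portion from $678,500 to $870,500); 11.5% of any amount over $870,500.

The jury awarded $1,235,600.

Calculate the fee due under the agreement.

$275,956.50

First $180,500 at 40% = $72,200.00
Next $214,000 at 32% = $68,480.00
Next $175,500 at 25% = $43,875.00
Next $108,500 at 19% = $20,615.00
Next $192,000 at 15% = $28,800.00
Remaining $365,100 at 11.5% = $41,986.50
Fee: $72,200.00 + $68,480.00 + $43,875.00 + $20,615.00 + $28,800.00 + $41,986.50 = $275,956.50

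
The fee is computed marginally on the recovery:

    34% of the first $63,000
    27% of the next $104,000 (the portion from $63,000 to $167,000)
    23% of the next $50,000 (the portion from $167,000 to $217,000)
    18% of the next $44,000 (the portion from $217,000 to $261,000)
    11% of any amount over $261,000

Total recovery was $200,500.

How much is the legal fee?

$57,205.00

First $63,000 at 34% = $21,420.00
Next $104,000 at 27% = $28,080.00
Remaining $33,500 at 23% = $7,705.00
Fee: $21,420.00 + $28,080.00 + $7,705.00 = $57,205.00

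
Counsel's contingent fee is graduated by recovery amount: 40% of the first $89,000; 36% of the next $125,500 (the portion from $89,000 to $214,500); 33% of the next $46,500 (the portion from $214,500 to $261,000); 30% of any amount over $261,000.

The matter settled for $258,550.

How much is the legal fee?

$95,316.50

First $89,000 at 40% = $35,600.00
Next $125,500 at 36% = $45,180.00
Remaining $44,050 at 33% = $14,536.50
Fee: $35,600.00 + $45,180.00 + $14,536.50 = $95,316.50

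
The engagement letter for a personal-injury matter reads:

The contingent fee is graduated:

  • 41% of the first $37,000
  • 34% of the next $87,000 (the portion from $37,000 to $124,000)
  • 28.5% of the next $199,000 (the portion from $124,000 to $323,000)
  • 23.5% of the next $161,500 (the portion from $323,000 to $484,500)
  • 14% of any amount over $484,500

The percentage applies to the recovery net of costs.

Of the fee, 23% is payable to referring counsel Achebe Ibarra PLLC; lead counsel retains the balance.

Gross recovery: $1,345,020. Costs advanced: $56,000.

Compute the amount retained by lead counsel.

Fee base (net of costs): $1,345,020 − $56,000 = $1,289,020
First $37,000 at 41% = $15,170.00
Next $87,000 at 34% = $29,580.00
Next $199,000 at 28.5% = $56,715.00
Next $161,500 at 23.5% = $37,952.50
Remaining $804,520 at 14% = $112,632.80
Fee: $15,170.00 + $29,580.00 + $56,715.00 + $37,952.50 + $112,632.80 = $252,050.30
Referral share: 23% of $252,050.30 = $57,971.57; lead counsel retains $252,050.30 − $57,971.57 = $194,078.73.

$194,078.73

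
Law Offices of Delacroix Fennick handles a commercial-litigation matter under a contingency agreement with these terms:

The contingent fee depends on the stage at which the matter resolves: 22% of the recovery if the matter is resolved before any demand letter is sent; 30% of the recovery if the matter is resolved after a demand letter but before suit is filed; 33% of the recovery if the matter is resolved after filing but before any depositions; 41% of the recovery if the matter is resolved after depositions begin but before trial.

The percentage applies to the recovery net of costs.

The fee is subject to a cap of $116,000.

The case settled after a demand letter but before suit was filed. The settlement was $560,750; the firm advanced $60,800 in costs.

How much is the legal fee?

Fee base (net of costs): $560,750 − $60,800 = $499,950
The matter settled after a demand letter but before suit was filed, so the 30% rate applies.
$499,950 × 30% = $149,985.00
$149,985.00 exceeds the $116,000 cap, so the fee is capped at $116,000.00.

$116,000.00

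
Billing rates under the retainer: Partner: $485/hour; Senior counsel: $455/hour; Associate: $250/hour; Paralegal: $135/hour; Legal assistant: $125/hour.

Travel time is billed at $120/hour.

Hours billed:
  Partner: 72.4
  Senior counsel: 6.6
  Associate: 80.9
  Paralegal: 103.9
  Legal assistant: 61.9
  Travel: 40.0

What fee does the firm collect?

$84,906.00

Partner: 72.4 × $485 = $35,114.00
Senior counsel: 6.6 × $455 = $3,003.00
Associate: 80.9 × $250 = $20,225.00
Paralegal: 103.9 × $135 = $14,026.50
Legal assistant: 61.9 × $125 = $7,737.50
Subtotal: $35,114.00 + $3,003.00 + $20,225.00 + $14,026.50 + $7,737.50 = $80,106.00
Travel: 40.0 × $120 = $4,800.00
Total: $80,106.00 + $4,800.00 = $84,906.00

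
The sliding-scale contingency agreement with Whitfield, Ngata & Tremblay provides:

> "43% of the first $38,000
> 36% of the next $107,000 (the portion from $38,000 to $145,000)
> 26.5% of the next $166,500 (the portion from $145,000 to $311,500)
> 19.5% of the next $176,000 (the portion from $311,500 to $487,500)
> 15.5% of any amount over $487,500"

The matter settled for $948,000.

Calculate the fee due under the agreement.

First $38,000 at 43% = $16,340.00
Next $107,000 at 36% = $38,520.00
Next $166,500 at 26.5% = $44,122.50
Next $176,000 at 19.5% = $34,320.00
Remaining $460,500 at 15.5% = $71,377.50
Fee: $16,340.00 + $38,520.00 + $44,122.50 + $34,320.00 + $71,377.50 = $204,680.00

$204,680.00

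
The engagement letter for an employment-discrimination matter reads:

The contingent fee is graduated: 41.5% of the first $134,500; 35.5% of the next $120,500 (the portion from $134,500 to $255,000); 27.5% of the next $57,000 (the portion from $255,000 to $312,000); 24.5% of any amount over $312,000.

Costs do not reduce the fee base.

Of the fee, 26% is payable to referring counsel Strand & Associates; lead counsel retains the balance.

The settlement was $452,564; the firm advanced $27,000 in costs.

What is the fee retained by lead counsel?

Fee base is the gross recovery, $452,564; costs are reimbursed separately.
First $134,500 at 41.5% = $55,817.50
Next $120,500 at 35.5% = $42,777.50
Next $57,000 at 27.5% = $15,675.00
Remaining $140,564 at 24.5% = $34,438.18
Fee: $55,817.50 + $42,777.50 + $15,675.00 + $34,438.18 = $148,708.18
Referral share: 26% of $148,708.18 = $38,664.13; lead counsel retains $148,708.18 − $38,664.13 = $110,044.05.

$110,044.05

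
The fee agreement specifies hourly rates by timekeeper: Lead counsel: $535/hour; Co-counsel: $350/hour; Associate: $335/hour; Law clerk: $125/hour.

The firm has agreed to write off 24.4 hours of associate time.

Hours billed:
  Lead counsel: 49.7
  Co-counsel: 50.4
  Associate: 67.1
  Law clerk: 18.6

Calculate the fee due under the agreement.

Lead counsel: 49.7 × $535 = $26,589.50
Co-counsel: 50.4 × $350 = $17,640.00
Associate: 67.1 × $335 = $22,478.50
Law clerk: 18.6 × $125 = $2,325.00
Subtotal: $69,033.00
Write-off: 24.4 × $335 = $8,174.00
Total: $69,033.00 − $8,174.00 = $60,859.00

$60,859.00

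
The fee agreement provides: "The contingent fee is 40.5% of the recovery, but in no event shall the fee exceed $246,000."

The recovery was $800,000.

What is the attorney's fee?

$246,000.00

40.5% of $800,000 = $324,000.00
That exceeds the $246,000 cap, so the fee is capped at $246,000.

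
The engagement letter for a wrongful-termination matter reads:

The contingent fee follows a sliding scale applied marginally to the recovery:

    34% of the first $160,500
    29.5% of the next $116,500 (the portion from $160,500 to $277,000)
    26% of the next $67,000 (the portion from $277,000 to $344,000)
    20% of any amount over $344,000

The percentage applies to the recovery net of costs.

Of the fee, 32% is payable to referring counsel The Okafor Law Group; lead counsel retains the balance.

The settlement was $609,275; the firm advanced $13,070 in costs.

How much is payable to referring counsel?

$50,175.52

Fee base (net of costs): $609,275 − $13,070 = $596,205
First $160,500 at 34% = $54,570.00
Next $116,500 at 29.5% = $34,367.50
Next $67,000 at 26% = $17,420.00
Remaining $252,205 at 20% = $50,441.00
Fee: $54,570.00 + $34,367.50 + $17,420.00 + $50,441.00 = $156,798.50
Referral share: 32% of $156,798.50 = $50,175.52; lead counsel retains $156,798.50 − $50,175.52 = $106,622.98.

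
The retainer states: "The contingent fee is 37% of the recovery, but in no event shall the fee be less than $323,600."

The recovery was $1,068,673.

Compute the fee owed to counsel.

$395,409.01

37% of $1,068,673 = $395,409.01
That exceeds the $323,600 minimum.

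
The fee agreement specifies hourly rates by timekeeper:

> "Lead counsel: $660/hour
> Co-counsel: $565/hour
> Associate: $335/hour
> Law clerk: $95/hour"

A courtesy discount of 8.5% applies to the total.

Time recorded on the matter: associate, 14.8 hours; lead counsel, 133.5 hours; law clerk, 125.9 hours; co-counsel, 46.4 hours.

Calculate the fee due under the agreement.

Lead counsel: 133.5 × $660 = $88,110.00
Co-counsel: 46.4 × $565 = $26,216.00
Associate: 14.8 × $335 = $4,958.00
Law clerk: 125.9 × $95 = $11,960.50
Subtotal: $131,244.50
Less 8.5% discount: −$11,155.78
Total: $131,244.50 − $11,155.78 = $120,088.72

$120,088.72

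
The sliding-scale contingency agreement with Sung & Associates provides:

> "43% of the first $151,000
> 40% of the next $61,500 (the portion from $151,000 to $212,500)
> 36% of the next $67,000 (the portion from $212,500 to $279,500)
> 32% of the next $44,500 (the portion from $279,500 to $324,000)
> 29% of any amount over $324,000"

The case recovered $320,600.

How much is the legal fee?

First $151,000 at 43% = $64,930.00
Next $61,500 at 40% = $24,600.00
Next $67,000 at 36% = $24,120.00
Remaining $41,100 at 32% = $13,152.00
Fee: $64,930.00 + $24,600.00 + $24,120.00 + $13,152.00 = $126,802.00

$126,802.00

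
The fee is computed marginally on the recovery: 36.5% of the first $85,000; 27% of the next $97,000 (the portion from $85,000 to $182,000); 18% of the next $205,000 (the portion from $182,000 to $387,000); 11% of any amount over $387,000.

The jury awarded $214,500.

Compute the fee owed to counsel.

$63,065.00

First $85,000 at 36.5% = $31,025.00
Next $97,000 at 27% = $26,190.00
Remaining $32,500 at 18% = $5,850.00
Fee: $31,025.00 + $26,190.00 + $5,850.00 = $63,065.00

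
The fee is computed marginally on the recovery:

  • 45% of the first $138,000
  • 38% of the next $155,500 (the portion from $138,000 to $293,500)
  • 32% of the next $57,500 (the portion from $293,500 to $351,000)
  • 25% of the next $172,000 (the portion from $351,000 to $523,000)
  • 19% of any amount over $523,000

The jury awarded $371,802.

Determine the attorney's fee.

First $138,000 at 45% = $62,100.00
Next $155,500 at 38% = $59,090.00
Next $57,500 at 32% = $18,400.00
Remaining $20,802 at 25% = $5,200.50
Fee: $62,100.00 + $59,090.00 + $18,400.00 + $5,200.50 = $144,790.50

$144,790.50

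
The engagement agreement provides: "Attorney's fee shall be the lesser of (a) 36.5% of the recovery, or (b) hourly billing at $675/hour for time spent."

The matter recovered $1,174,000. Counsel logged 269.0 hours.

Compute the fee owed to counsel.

$181,575.00

(a) 36.5% of $1,174,000 = $428,510.00
(b) 269.0 × $675 = $181,575.00
The lesser is (b): $181,575.00.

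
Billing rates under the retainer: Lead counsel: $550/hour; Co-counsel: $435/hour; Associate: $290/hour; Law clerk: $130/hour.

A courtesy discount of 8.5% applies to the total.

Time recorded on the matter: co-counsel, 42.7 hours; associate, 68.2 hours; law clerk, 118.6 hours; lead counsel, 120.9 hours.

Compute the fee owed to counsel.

Lead counsel: 120.9 × $550 = $66,495.00
Co-counsel: 42.7 × $435 = $18,574.50
Associate: 68.2 × $290 = $19,778.00
Law clerk: 118.6 × $130 = $15,418.00
Subtotal: $120,265.50
Less 8.5% discount: −$10,222.57
Total: $120,265.50 − $10,222.57 = $110,042.93

$110,042.93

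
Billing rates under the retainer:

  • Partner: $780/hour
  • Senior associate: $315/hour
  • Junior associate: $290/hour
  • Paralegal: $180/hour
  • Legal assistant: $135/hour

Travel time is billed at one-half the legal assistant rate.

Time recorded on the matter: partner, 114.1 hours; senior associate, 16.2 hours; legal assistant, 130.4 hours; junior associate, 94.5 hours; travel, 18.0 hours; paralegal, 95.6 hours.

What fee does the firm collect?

Partner: 114.1 × $780 = $88,998.00
Senior associate: 16.2 × $315 = $5,103.00
Junior associate: 94.5 × $290 = $27,405.00
Paralegal: 95.6 × $180 = $17,208.00
Legal assistant: 130.4 × $135 = $17,604.00
Subtotal: $88,998.00 + $5,103.00 + $27,405.00 + $17,208.00 + $17,604.00 = $156,318.00
Travel: 18.0 × ($135 ÷ 2) = 18.0 × $67.50 = $1,215.00
Total: $156,318.00 + $1,215.00 = $157,533.00

$157,533.00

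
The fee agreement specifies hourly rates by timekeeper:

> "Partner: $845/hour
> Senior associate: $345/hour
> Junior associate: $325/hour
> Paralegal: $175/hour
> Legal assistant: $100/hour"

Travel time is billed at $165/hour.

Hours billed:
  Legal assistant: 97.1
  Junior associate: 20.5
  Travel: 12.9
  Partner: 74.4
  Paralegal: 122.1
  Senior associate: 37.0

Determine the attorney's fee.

Partner: 74.4 × $845 = $62,868.00
Senior associate: 37.0 × $345 = $12,765.00
Junior associate: 20.5 × $325 = $6,662.50
Paralegal: 122.1 × $175 = $21,367.50
Legal assistant: 97.1 × $100 = $9,710.00
Subtotal: $62,868.00 + $12,765.00 + $6,662.50 + $21,367.50 + $9,710.00 = $113,373.00
Travel: 12.9 × $165 = $2,128.50
Total: $113,373.00 + $2,128.50 = $115,501.50

$115,501.50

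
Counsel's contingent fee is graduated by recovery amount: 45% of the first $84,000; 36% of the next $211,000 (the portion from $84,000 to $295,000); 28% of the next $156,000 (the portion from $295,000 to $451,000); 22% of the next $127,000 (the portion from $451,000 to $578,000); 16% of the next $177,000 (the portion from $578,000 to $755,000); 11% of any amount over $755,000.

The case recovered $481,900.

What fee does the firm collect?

$164,238.00

First $84,000 at 45% = $37,800.00
Next $211,000 at 36% = $75,960.00
Next $156,000 at 28% = $43,680.00
Remaining $30,900 at 22% = $6,798.00
Fee: $37,800.00 + $75,960.00 + $43,680.00 + $6,798.00 = $164,238.00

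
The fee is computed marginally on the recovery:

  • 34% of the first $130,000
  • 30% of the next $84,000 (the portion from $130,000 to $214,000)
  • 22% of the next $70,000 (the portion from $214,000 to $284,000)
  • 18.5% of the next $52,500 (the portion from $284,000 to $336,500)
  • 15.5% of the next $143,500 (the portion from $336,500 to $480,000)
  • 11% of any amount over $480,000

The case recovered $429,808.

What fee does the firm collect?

First $130,000 at 34% = $44,200.00
Next $84,000 at 30% = $25,200.00
Next $70,000 at 22% = $15,400.00
Next $52,500 at 18.5% = $9,712.50
Remaining $93,308 at 15.5% = $14,462.74
Fee: $44,200.00 + $25,200.00 + $15,400.00 + $9,712.50 + $14,462.74 = $108,975.24

$108,975.24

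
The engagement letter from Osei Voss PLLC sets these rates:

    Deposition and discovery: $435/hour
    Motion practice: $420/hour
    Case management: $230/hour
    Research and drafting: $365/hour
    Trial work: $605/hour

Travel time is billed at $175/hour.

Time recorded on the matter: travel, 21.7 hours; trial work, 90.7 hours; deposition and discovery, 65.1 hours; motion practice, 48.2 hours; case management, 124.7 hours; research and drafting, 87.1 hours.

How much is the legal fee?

$167,706.00

Deposition and discovery: 65.1 × $435 = $28,318.50
Motion practice: 48.2 × $420 = $20,244.00
Case management: 124.7 × $230 = $28,681.00
Research and drafting: 87.1 × $365 = $31,791.50
Trial work: 90.7 × $605 = $54,873.50
Subtotal: $28,318.50 + $20,244.00 + $28,681.00 + $31,791.50 + $54,873.50 = $163,908.50
Travel: 21.7 × $175 = $3,797.50
Total: $163,908.50 + $3,797.50 = $167,706.00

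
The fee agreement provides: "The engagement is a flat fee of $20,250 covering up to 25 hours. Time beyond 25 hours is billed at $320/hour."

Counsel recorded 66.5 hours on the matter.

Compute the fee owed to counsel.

$33,530.00

Flat fee: $20,250.00
Excess hours: 66.5 − 25 = 41.5
Overrun: 41.5 × $320 = $13,280.00
Total: $20,250.00 + $13,280.00 = $33,530.00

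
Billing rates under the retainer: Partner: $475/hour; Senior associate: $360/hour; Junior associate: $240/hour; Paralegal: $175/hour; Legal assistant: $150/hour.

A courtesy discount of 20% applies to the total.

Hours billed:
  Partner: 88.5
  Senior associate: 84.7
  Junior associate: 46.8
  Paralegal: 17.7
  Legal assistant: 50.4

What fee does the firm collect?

Partner: 88.5 × $475 = $42,037.50
Senior associate: 84.7 × $360 = $30,492.00
Junior associate: 46.8 × $240 = $11,232.00
Paralegal: 17.7 × $175 = $3,097.50
Legal assistant: 50.4 × $150 = $7,560.00
Subtotal: $94,419.00
Less 20% discount: −$18,883.80
Total: $94,419.00 − $18,883.80 = $75,535.20

$75,535.20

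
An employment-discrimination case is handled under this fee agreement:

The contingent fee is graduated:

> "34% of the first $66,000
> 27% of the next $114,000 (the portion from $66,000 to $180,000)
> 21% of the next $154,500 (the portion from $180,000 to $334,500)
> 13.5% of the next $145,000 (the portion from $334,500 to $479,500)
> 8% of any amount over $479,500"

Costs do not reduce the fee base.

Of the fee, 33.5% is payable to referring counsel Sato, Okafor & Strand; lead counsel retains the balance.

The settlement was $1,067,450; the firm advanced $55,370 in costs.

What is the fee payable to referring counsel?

$51,012.46

Fee base is the gross recovery, $1,067,450; costs are reimbursed separately.
First $66,000 at 34% = $22,440.00
Next $114,000 at 27% = $30,780.00
Next $154,500 at 21% = $32,445.00
Next $145,000 at 13.5% = $19,575.00
Remaining $587,950 at 8% = $47,036.00
Fee: $22,440.00 + $30,780.00 + $32,445.00 + $19,575.00 + $47,036.00 = $152,276.00
Referral share: 33.5% of $152,276.00 = $51,012.46; lead counsel retains $152,276.00 − $51,012.46 = $101,263.54.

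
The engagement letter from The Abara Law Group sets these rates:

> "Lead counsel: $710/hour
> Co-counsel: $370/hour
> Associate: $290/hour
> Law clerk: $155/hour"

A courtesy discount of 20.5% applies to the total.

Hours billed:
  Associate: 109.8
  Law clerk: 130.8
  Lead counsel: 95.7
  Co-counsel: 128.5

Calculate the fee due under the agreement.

Lead counsel: 95.7 × $710 = $67,947.00
Co-counsel: 128.5 × $370 = $47,545.00
Associate: 109.8 × $290 = $31,842.00
Law clerk: 130.8 × $155 = $20,274.00
Subtotal: $167,608.00
Less 20.5% discount: −$34,359.64
Total: $167,608.00 − $34,359.64 = $133,248.36

$133,248.36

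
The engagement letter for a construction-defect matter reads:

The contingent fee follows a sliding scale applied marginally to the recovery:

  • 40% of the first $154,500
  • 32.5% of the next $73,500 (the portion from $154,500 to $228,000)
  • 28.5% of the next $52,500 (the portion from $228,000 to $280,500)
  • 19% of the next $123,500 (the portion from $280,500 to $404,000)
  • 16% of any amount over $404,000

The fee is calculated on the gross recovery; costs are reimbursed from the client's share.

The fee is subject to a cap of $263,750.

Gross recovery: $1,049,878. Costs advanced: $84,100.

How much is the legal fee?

Fee base is the gross recovery, $1,049,878; costs are reimbursed separately.
First $154,500 at 40% = $61,800.00
Next $73,500 at 32.5% = $23,887.50
Next $52,500 at 28.5% = $14,962.50
Next $123,500 at 19% = $23,465.00
Remaining $645,878 at 16% = $103,340.48
Fee: $61,800.00 + $23,887.50 + $14,962.50 + $23,465.00 + $103,340.48 = $227,455.48
$227,455.48 is under the $263,750 cap.

$227,455.48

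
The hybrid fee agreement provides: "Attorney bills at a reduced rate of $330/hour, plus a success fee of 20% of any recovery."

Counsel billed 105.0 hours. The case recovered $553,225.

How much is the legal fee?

$145,295.00

Hourly: 105.0 × $330 = $34,650.00
Success fee: 20% of $553,225 = $110,645.00
Total: $34,650.00 + $110,645.00 = $145,295.00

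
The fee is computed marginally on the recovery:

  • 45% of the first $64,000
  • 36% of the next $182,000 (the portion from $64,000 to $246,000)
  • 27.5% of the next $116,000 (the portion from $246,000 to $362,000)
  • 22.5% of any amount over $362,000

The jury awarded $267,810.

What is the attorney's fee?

First $64,000 at 45% = $28,800.00
Next $182,000 at 36% = $65,520.00
Remaining $21,810 at 27.5% = $5,997.75
Fee: $28,800.00 + $65,520.00 + $5,997.75 = $100,317.75

$100,317.75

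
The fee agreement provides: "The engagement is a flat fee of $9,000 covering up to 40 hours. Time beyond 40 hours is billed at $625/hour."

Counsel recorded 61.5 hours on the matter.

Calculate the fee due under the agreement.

$22,437.50

Flat fee: $9,000.00
Excess hours: 61.5 − 40 = 21.5
Overrun: 21.5 × $625 = $13,437.50
Total: $9,000.00 + $13,437.50 = $22,437.50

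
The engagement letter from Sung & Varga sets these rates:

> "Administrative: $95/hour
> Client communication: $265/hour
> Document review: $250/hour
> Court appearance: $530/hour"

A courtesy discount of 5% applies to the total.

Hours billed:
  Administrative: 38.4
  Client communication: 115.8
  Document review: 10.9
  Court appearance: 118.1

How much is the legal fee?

$94,670.35

Administrative: 38.4 × $95 = $3,648.00
Client communication: 115.8 × $265 = $30,687.00
Document review: 10.9 × $250 = $2,725.00
Court appearance: 118.1 × $530 = $62,593.00
Subtotal: $99,653.00
Less 5% discount: −$4,982.65
Total: $99,653.00 − $4,982.65 = $94,670.35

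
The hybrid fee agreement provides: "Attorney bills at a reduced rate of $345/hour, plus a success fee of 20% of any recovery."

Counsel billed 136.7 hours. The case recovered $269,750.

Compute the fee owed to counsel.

Hourly: 136.7 × $345 = $47,161.50
Success fee: 20% of $269,750 = $53,950.00
Total: $47,161.50 + $53,950.00 = $101,111.50

$101,111.50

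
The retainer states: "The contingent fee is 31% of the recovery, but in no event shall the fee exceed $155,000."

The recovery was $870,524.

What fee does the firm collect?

$155,000.00

31% of $870,524 = $269,862.44
That exceeds the $155,000 cap, so the fee is capped at $155,000.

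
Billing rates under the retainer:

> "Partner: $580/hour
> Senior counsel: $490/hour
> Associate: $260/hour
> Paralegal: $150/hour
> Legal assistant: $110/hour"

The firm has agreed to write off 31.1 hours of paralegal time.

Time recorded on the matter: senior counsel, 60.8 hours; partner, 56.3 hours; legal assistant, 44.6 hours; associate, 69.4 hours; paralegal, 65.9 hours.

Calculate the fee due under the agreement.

Partner: 56.3 × $580 = $32,654.00
Senior counsel: 60.8 × $490 = $29,792.00
Associate: 69.4 × $260 = $18,044.00
Paralegal: 65.9 × $150 = $9,885.00
Legal assistant: 44.6 × $110 = $4,906.00
Subtotal: $95,281.00
Write-off: 31.1 × $150 = $4,665.00
Total: $95,281.00 − $4,665.00 = $90,616.00

$90,616.00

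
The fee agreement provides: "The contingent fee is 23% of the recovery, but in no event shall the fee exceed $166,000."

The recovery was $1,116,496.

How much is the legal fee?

$166,000.00

23% of $1,116,496 = $256,794.08
That exceeds the $166,000 cap, so the fee is capped at $166,000.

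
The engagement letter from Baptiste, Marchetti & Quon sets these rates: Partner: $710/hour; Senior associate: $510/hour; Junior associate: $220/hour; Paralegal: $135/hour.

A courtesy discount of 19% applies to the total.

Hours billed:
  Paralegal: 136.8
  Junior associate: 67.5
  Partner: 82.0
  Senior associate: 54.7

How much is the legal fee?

$96,742.35

Partner: 82.0 × $710 = $58,220.00
Senior associate: 54.7 × $510 = $27,897.00
Junior associate: 67.5 × $220 = $14,850.00
Paralegal: 136.8 × $135 = $18,468.00
Subtotal: $119,435.00
Less 19% discount: −$22,692.65
Total: $119,435.00 − $22,692.65 = $96,742.35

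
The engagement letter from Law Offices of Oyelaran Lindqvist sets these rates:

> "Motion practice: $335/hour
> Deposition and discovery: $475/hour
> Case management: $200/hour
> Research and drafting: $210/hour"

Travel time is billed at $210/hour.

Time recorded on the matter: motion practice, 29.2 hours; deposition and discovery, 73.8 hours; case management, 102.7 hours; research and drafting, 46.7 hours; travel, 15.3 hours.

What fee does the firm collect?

$78,397.00

Motion practice: 29.2 × $335 = $9,782.00
Deposition and discovery: 73.8 × $475 = $35,055.00
Case management: 102.7 × $200 = $20,540.00
Research and drafting: 46.7 × $210 = $9,807.00
Subtotal: $9,782.00 + $35,055.00 + $20,540.00 + $9,807.00 = $75,184.00
Travel: 15.3 × $210 = $3,213.00
Total: $75,184.00 + $3,213.00 = $78,397.00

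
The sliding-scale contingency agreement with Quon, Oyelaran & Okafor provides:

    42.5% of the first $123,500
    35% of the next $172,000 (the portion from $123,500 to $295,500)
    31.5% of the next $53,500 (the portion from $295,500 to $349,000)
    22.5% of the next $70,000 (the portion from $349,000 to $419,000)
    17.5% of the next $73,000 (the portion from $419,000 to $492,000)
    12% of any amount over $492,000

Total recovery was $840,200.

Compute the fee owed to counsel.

First $123,500 at 42.5% = $52,487.50
Next $172,000 at 35% = $60,200.00
Next $53,500 at 31.5% = $16,852.50
Next $70,000 at 22.5% = $15,750.00
Next $73,000 at 17.5% = $12,775.00
Remaining $348,200 at 12% = $41,784.00
Fee: $52,487.50 + $60,200.00 + $16,852.50 + $15,750.00 + $12,775.00 + $41,784.00 = $199,849.00

$199,849.00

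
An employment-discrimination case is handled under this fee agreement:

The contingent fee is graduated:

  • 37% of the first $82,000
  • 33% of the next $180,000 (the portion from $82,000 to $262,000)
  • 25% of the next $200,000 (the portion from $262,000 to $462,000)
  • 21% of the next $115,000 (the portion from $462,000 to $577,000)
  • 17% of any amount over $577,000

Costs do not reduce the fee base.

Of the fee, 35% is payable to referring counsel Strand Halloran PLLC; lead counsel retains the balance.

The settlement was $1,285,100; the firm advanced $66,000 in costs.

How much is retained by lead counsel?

$184,773.55

Fee base is the gross recovery, $1,285,100; costs are reimbursed separately.
First $82,000 at 37% = $30,340.00
Next $180,000 at 33% = $59,400.00
Next $200,000 at 25% = $50,000.00
Next $115,000 at 21% = $24,150.00
Remaining $708,100 at 17% = $120,377.00
Fee: $30,340.00 + $59,400.00 + $50,000.00 + $24,150.00 + $120,377.00 = $284,267.00
Referral share: 35% of $284,267.00 = $99,493.45; lead counsel retains $284,267.00 − $99,493.45 = $184,773.55.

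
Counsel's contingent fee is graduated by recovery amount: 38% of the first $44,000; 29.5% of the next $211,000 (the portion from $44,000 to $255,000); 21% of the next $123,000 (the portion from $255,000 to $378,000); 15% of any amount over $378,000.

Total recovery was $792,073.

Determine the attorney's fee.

$166,905.95

First $44,000 at 38% = $16,720.00
Next $211,000 at 29.5% = $62,245.00
Next $123,000 at 21% = $25,830.00
Remaining $414,073 at 15% = $62,110.95
Fee: $16,720.00 + $62,245.00 + $25,830.00 + $62,110.95 = $166,905.95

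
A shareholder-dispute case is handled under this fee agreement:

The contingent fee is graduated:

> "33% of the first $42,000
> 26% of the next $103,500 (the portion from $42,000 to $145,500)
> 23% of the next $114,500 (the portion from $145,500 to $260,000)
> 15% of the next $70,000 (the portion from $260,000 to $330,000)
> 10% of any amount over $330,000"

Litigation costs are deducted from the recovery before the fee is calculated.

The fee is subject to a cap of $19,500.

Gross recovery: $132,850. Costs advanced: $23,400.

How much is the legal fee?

Fee base (net of costs): $132,850 − $23,400 = $109,450
First $42,000 at 33% = $13,860.00
Remaining $67,450 at 26% = $17,537.00
Fee: $13,860.00 + $17,537.00 = $31,397.00
$31,397.00 exceeds the $19,500 cap, so the fee is capped at $19,500.00.

$19,500.00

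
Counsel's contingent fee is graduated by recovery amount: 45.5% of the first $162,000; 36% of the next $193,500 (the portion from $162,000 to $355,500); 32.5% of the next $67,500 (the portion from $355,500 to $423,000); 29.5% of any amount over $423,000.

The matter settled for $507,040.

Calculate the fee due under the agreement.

First $162,000 at 45.5% = $73,710.00
Next $193,500 at 36% = $69,660.00
Next $67,500 at 32.5% = $21,937.50
Remaining $84,040 at 29.5% = $24,791.80
Fee: $73,710.00 + $69,660.00 + $21,937.50 + $24,791.80 = $190,099.30

$190,099.30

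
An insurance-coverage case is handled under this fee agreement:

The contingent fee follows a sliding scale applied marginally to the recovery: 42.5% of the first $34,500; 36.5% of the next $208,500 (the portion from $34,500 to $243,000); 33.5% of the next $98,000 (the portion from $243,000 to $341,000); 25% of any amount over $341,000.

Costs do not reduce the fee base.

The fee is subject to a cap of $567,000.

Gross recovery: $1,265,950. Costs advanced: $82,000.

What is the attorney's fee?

$354,832.50

Fee base is the gross recovery, $1,265,950; costs are reimbursed separately.
First $34,500 at 42.5% = $14,662.50
Next $208,500 at 36.5% = $76,102.50
Next $98,000 at 33.5% = $32,830.00
Remaining $924,950 at 25% = $231,237.50
Fee: $14,662.50 + $76,102.50 + $32,830.00 + $231,237.50 = $354,832.50
$354,832.50 is under the $567,000 cap.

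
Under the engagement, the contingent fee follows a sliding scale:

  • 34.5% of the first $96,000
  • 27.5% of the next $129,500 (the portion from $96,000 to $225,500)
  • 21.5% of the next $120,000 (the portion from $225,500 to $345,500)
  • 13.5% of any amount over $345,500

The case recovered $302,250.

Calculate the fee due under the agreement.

$85,233.75

First $96,000 at 34.5% = $33,120.00
Next $129,500 at 27.5% = $35,612.50
Remaining $76,750 at 21.5% = $16,501.25
Fee: $33,120.00 + $35,612.50 + $16,501.25 = $85,233.75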